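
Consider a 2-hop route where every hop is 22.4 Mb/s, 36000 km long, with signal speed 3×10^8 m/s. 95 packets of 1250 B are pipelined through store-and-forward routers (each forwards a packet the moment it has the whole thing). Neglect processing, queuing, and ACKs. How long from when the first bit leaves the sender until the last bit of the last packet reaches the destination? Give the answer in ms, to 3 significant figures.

283 ms

Per-hop transmission t_tx = L/R = 10000/22400000 = 0.446429 ms.
Per-hop propagation t_prop = 36000000/300000000 = 120 ms.
Pipeline fill: first packet needs 2·t_tx to clear all hops; remaining 94 packets each add one t_tx.
Total = (2+95-1)·t_tx + 2·t_prop = 96·0.446429 + 2·120 = 283 ms.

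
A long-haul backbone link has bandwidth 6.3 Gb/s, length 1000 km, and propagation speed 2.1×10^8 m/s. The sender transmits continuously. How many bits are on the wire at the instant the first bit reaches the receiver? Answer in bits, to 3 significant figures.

30000000 bits

Propagation delay = 1000000 / 210000000 = 0.0047619 s.
BDP = R × t_prop = 6300000000 × 0.0047619 = 30000000 bits.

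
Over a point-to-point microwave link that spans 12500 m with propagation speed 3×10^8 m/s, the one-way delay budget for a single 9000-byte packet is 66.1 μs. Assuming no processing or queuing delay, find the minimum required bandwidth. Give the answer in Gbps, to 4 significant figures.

L = 72000 bits.
Propagation delay = 12500 / 300000000 = 41.6667 μs.
Transmission budget = 66.1 − 41.6667 = 24.4333 μs.
R ≥ L / t_tx = 72000 bits / 2.44333e-05 s = 2.947 Gbps.

2.947 Gbps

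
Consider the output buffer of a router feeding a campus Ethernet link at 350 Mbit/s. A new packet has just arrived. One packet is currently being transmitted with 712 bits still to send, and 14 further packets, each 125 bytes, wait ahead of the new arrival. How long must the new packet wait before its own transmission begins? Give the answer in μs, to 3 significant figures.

42.0 μs

Each queued packet: L/R = 1000/350000000 = 2.85714 μs.
14 queued → 40 μs.
Plus remaining 712 bits of current packet: 2.03429 μs.
Queuing delay = 42.0 μs.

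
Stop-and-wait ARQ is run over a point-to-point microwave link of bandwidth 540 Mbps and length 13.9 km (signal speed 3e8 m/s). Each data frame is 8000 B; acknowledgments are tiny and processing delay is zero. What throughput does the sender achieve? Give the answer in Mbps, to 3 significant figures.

303 Mbps

t_tx = L/R = 64000/540000000 = 0.000118519 s.
t_prop = 13900/300000000 = 4.63333e-05 s; RTT = 9.26667e-05 s.
Cycle = t_tx + RTT = 0.000211185 s.
Throughput = L / cycle = 64000 / 0.000211185 = 303 Mbps.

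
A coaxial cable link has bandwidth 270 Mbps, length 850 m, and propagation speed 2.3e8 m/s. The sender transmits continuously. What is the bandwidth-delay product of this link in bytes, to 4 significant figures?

124.7 bytes

Propagation delay = 850 / 2.3e+08 = 3.69565e-06 s.
BDP = R × t_prop = 270000000 × 3.69565e-06 = 997.826 bits.
In bytes: 997.826/8 = 124.7 bytes.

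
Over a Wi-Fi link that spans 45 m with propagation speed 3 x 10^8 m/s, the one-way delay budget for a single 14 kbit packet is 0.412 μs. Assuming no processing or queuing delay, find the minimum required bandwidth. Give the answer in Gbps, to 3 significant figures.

Propagation delay = 45 / 300000000 = 0.15 μs.
Transmission budget = 0.412 − 0.15 = 0.262 μs.
R ≥ L / t_tx = 14000 bits / 2.62e-07 s = 53.4 Gbps.

53.4 Gbps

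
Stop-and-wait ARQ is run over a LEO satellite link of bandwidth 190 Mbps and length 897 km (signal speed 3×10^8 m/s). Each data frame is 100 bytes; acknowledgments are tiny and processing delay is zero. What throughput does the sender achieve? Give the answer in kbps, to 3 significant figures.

t_tx = L/R = 800/190000000 = 4.21053e-06 s.
t_prop = 897000/300000000 = 0.00299 s; RTT = 0.00598 s.
Cycle = t_tx + RTT = 0.00598421 s.
Throughput = L / cycle = 800 / 0.00598421 = 134 kbps.

134 kbps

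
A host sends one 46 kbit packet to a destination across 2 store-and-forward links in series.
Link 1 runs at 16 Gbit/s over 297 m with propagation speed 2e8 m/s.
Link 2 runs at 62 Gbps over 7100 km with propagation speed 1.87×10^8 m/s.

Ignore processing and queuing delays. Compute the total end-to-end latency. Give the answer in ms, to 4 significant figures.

37.97 ms

L = 46000 bits.
Transmission delays (L/R per hop): 0.002875, 0.000741935 ms; sum = 0.00361694 ms.
Propagation delays (d/s per hop): 0.001485, 37.9679 ms; sum = 37.9694 ms.
End-to-end = 37.97 ms.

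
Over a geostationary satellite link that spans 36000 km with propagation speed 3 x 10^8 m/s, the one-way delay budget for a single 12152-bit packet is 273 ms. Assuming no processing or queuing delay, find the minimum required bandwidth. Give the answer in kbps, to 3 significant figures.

79.4 kbps

Propagation delay = 36000000 / 300000000 = 120 ms.
Transmission budget = 273 − 120 = 153 ms.
R ≥ L / t_tx = 12152 bits / 0.153 s = 79.4 kbps.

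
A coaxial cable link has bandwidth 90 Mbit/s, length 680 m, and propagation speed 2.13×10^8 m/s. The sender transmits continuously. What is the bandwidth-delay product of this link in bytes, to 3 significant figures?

35.9 bytes

Propagation delay = 680 / 213000000 = 3.19249e-06 s.
BDP = R × t_prop = 90000000 × 3.19249e-06 = 287.324 bits.
In bytes: 287.324/8 = 35.9 bytes.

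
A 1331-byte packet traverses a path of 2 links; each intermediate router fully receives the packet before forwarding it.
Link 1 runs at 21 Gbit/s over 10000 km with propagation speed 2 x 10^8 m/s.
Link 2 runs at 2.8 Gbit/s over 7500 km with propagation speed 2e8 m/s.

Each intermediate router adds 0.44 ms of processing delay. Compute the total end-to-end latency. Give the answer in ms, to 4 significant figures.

87.94 ms

L = 1331 × 8 = 10648 bits.
Transmission delays (L/R per hop): 0.000507048, 0.00380286 ms; sum = 0.0043099 ms.
Propagation delays (d/s per hop): 50, 37.5 ms; sum = 87.5 ms.
Processing at 1 router(s): 1 × 0.44 ms = 0.44 ms.
End-to-end = 87.94 ms.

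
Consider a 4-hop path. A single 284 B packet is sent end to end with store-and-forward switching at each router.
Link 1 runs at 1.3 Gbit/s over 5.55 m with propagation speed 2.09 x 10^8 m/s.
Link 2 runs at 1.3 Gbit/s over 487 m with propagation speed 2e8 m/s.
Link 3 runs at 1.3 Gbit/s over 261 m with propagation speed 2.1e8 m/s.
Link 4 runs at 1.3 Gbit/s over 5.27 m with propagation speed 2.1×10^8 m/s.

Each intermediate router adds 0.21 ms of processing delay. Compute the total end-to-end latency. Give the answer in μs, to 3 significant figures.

L = 284 × 8 = 2272 bits.
Transmission delay per hop = L/R = 2272/1300000000 = 1.74769 μs; 4 hops → 6.99077 μs.
Propagation delays (d/s per hop): 0.026555, 2.435, 1.24286, 0.0250952 μs; sum = 3.72951 μs.
Processing at 3 router(s): 3 × 0.21 ms = 630 μs.
End-to-end = 641 μs.

641 μs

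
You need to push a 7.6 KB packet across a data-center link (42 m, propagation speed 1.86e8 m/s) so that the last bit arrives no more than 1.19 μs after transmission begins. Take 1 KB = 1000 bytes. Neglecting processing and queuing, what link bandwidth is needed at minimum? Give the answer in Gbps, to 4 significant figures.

L = 60800 bits.
Propagation delay = 42 / 186000000 = 0.225806 μs.
Transmission budget = 1.19 − 0.225806 = 0.964194 μs.
R ≥ L / t_tx = 60800 bits / 9.64194e-07 s = 63.06 Gbps.

63.06 Gbps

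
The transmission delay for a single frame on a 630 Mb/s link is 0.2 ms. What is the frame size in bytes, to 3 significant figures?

L = R × t_tx = 630000000 b/s × 0.0002 s = 126000 bits.
In bytes: 126000 / 8 = 15800 bytes.

15800 bytes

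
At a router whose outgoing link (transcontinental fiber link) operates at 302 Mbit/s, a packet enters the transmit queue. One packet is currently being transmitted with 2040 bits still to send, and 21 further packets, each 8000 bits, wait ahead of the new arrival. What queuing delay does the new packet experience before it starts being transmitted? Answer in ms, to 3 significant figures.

Each queued packet: L/R = 8000/302000000 = 0.0264901 ms.
21 queued → 0.556291 ms.
Plus remaining 2040 bits of current packet: 0.00675497 ms.
Queuing delay = 0.563 ms.

0.563 ms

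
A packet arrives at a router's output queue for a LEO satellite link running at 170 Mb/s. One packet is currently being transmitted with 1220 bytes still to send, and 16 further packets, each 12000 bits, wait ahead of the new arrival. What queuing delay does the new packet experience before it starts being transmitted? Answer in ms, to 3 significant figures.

Each queued packet: L/R = 12000/170000000 = 0.0705882 ms.
16 queued → 1.12941 ms.
Plus remaining 9760 bits of current packet: 0.0574118 ms.
Queuing delay = 1.19 ms.

1.19 ms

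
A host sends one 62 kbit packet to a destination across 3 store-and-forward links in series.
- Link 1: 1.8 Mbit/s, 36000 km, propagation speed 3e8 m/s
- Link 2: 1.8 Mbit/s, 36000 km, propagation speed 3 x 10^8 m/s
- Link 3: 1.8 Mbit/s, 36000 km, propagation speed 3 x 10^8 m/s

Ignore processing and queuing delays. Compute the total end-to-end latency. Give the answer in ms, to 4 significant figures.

463.3 ms

L = 62000 bits.
Transmission delay per hop = L/R = 62000/1800000 = 34.4444 ms; 3 hops → 103.333 ms.
Propagation delays (d/s per hop): 120, 120, 120 ms; sum = 360 ms.
End-to-end = 463.3 ms.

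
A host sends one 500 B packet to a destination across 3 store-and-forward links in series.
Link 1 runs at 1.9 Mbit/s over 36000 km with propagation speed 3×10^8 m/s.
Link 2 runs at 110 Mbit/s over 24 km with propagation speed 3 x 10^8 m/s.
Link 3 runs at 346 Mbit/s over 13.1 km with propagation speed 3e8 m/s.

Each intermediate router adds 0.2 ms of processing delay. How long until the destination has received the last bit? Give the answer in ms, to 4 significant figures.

122.7 ms

L = 500 × 8 = 4000 bits.
Transmission delays (L/R per hop): 2.10526, 0.0363636, 0.0115607 ms; sum = 2.15319 ms.
Propagation delays (d/s per hop): 120, 0.08, 0.0436667 ms; sum = 120.124 ms.
Processing at 2 router(s): 2 × 0.2 ms = 0.4 ms.
End-to-end = 122.7 ms.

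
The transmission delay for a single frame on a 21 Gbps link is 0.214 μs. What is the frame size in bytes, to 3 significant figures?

562 bytes

L = R × t_tx = 21000000000 b/s × 2.14e-07 s = 4494 bits.
In bytes: 4494 / 8 = 562 bytes.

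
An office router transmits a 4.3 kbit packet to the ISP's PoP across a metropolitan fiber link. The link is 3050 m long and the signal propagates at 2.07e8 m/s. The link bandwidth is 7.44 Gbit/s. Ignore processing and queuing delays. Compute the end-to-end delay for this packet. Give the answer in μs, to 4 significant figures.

L = 4300 bits.
Transmission delay = L/R = 4300 / 7440000000 = 0.577957 μs.
Propagation delay = d/s = 3050 m / 2.07e+08 m/s = 14.7343 μs.
Total = 15.31 μs.

15.31 μs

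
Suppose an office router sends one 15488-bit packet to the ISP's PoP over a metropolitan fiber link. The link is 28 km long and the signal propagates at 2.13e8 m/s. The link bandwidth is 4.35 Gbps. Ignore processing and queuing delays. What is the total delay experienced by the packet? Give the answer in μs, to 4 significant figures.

135.0 μs

Transmission delay = L/R = 15488 / 4350000000 = 3.56046 μs.
Propagation delay = d/s = 28000 m / 213000000 m/s = 131.455 μs.
Total = 135.0 μs.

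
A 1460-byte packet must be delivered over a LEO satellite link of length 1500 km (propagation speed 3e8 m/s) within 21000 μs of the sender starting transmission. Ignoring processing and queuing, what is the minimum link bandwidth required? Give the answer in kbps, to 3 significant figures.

730 kbps

L = 11680 bits.
Propagation delay = 1500000 / 300000000 = 5000 μs.
Transmission budget = 21000 − 5000 = 16000 μs.
R ≥ L / t_tx = 11680 bits / 0.016 s = 730 kbps.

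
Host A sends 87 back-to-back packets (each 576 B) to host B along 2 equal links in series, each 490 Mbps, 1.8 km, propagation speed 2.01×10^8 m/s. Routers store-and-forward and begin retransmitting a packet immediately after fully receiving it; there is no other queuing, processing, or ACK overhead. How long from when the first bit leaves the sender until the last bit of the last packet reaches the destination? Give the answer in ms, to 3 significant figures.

0.845 ms

Per-hop transmission t_tx = L/R = 4608/490000000 = 0.00940408 ms.
Per-hop propagation t_prop = 1800/2.01e+08 = 0.00895522 ms.
Pipeline fill: first packet needs 2·t_tx to clear all hops; remaining 86 packets each add one t_tx.
Total = (2+87-1)·t_tx + 2·t_prop = 88·0.00940408 + 2·0.00895522 = 0.845 ms.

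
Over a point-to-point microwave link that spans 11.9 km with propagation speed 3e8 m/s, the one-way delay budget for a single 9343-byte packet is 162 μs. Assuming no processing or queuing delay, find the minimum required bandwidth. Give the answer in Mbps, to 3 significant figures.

L = 74744 bits.
Propagation delay = 11900 / 300000000 = 39.6667 μs.
Transmission budget = 162 − 39.6667 = 122.333 μs.
R ≥ L / t_tx = 74744 bits / 0.000122333 s = 611 Mbps.

611 Mbps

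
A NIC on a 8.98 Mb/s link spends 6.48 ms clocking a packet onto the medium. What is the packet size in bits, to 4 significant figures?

L = R × t_tx = 8980000 b/s × 0.00648 s = 58190.4 bits.

58190 bits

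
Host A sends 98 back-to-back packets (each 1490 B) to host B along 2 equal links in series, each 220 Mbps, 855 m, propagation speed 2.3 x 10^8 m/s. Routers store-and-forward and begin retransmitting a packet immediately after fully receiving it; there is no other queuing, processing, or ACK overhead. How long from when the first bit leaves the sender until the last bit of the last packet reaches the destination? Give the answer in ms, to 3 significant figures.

5.37 ms

Per-hop transmission t_tx = L/R = 11920/220000000 = 0.0541818 ms.
Per-hop propagation t_prop = 855/2.3e+08 = 0.00371739 ms.
Pipeline fill: first packet needs 2·t_tx to clear all hops; remaining 97 packets each add one t_tx.
Total = (2+98-1)·t_tx + 2·t_prop = 99·0.0541818 + 2·0.00371739 = 5.37 ms.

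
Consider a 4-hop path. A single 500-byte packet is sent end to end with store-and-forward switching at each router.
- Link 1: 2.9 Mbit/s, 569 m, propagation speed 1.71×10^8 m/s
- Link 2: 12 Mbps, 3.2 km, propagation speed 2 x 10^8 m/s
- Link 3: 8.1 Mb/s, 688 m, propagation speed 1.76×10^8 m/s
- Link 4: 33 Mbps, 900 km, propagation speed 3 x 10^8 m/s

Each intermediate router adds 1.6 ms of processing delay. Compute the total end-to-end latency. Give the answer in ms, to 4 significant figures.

L = 500 × 8 = 4000 bits.
Transmission delays (L/R per hop): 1.37931, 0.333333, 0.493827, 0.121212 ms; sum = 2.32768 ms.
Propagation delays (d/s per hop): 0.00332749, 0.016, 0.00390909, 3 ms; sum = 3.02324 ms.
Processing at 3 router(s): 3 × 1.6 ms = 4.8 ms.
End-to-end = 10.15 ms.

10.15 ms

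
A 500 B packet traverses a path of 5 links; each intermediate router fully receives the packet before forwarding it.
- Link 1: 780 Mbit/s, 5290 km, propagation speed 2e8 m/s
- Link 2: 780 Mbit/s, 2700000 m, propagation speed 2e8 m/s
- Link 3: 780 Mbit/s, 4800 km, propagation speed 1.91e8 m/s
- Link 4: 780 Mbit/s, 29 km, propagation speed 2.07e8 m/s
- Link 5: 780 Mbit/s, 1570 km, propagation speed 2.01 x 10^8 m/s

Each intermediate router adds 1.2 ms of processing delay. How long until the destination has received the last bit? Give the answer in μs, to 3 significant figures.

L = 500 × 8 = 4000 bits.
Transmission delay per hop = L/R = 4000/780000000 = 5.12821 μs; 5 hops → 25.641 μs.
Propagation delays (d/s per hop): 26450, 13500, 25130.9, 140.097, 7810.95 μs; sum = 73031.9 μs.
Processing at 4 router(s): 4 × 1.2 ms = 4800 μs.
End-to-end = 77900 μs.

77900 μs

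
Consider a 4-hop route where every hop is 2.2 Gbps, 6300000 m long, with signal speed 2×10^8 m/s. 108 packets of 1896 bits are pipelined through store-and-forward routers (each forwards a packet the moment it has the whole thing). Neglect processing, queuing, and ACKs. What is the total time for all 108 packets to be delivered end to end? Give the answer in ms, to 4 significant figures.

Per-hop transmission t_tx = L/R = 1896/2200000000 = 0.000861818 ms.
Per-hop propagation t_prop = 6300000/200000000 = 31.5 ms.
Pipeline fill: first packet needs 4·t_tx to clear all hops; remaining 107 packets each add one t_tx.
Total = (4+108-1)·t_tx + 4·t_prop = 111·0.000861818 + 4·31.5 = 126.1 ms.

126.1 ms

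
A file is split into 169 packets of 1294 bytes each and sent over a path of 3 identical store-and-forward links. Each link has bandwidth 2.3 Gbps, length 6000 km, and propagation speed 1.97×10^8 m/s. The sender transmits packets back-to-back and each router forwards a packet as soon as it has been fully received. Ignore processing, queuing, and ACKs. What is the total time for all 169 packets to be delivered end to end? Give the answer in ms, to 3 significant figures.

92.1 ms

Per-hop transmission t_tx = L/R = 10352/2300000000 = 0.00450087 ms.
Per-hop propagation t_prop = 6000000/197000000 = 30.4569 ms.
Pipeline fill: first packet needs 3·t_tx to clear all hops; remaining 168 packets each add one t_tx.
Total = (3+169-1)·t_tx + 3·t_prop = 171·0.00450087 + 3·30.4569 = 92.1 ms.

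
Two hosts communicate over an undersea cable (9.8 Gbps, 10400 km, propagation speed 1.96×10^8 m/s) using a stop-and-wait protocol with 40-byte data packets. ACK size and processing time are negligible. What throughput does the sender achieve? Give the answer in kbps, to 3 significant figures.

t_tx = L/R = 320/9800000000 = 3.26531e-08 s.
t_prop = 10400000/196000000 = 0.0530612 s; RTT = 0.106122 s.
Cycle = t_tx + RTT = 0.106122 s.
Throughput = L / cycle = 320 / 0.106122 = 3.02 kbps.

3.02 kbps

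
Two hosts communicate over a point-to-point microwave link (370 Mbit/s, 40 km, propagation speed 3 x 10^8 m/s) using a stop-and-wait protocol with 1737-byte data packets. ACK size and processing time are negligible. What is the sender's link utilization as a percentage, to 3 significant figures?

12.3 %

t_tx = L/R = 13896/370000000 = 3.75568e-05 s.
t_prop = 40000/300000000 = 0.000133333 s; RTT = 0.000266667 s.
Cycle = t_tx + RTT = 0.000304223 s.
Utilization = t_tx / cycle = 3.75568e-05/0.000304223 = 12.3 %.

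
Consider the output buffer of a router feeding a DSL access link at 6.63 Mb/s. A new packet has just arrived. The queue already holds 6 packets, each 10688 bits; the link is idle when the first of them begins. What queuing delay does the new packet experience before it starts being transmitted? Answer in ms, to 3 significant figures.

Each queued packet: L/R = 10688/6630000 = 1.61207 ms.
6 queued → 9.6724 ms.
Queuing delay = 9.67 ms.

9.67 ms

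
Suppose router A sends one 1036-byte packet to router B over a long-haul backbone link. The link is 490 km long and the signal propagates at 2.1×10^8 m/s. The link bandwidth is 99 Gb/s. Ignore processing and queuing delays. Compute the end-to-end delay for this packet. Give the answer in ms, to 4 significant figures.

2.333 ms

L = 1036 × 8 = 8288 bits.
Transmission delay = L/R = 8288 / 99000000000 = 8.37172e-05 ms.
Propagation delay = d/s = 490000 m / 210000000 m/s = 2.33333 ms.
Total = 2.333 ms.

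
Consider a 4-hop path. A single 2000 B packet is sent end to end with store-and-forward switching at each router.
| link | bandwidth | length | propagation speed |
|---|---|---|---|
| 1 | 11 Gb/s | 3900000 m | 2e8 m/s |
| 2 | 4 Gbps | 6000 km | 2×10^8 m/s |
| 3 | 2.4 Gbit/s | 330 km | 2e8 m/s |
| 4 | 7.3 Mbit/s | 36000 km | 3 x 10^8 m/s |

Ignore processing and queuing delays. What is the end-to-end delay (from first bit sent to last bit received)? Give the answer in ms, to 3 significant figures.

173 ms

L = 2000 × 8 = 16000 bits.
Transmission delays (L/R per hop): 0.00145455, 0.004, 0.00666667, 2.19178 ms; sum = 2.2039 ms.
Propagation delays (d/s per hop): 19.5, 30, 1.65, 120 ms; sum = 171.15 ms.
End-to-end = 173 ms.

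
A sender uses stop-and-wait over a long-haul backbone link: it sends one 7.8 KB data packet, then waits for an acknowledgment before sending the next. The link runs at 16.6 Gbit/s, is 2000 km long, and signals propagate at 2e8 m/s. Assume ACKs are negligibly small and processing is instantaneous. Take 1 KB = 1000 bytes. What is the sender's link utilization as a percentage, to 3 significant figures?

t_tx = L/R = 62400/1.66e+10 = 3.75904e-06 s.
t_prop = 2000000/200000000 = 0.01 s; RTT = 0.02 s.
Cycle = t_tx + RTT = 0.0200038 s.
Utilization = t_tx / cycle = 3.75904e-06/0.0200038 = 0.0188 %.

0.0188 %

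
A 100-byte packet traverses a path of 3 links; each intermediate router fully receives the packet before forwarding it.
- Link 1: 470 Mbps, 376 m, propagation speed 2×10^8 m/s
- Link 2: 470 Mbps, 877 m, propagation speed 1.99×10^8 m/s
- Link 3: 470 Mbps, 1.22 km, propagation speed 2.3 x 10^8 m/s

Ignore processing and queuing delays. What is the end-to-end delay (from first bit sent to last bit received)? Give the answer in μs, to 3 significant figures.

L = 100 × 8 = 800 bits.
Transmission delay per hop = L/R = 800/470000000 = 1.70213 μs; 3 hops → 5.10638 μs.
Propagation delays (d/s per hop): 1.88, 4.40704, 5.30435 μs; sum = 11.5914 μs.
End-to-end = 16.7 μs.

16.7 μs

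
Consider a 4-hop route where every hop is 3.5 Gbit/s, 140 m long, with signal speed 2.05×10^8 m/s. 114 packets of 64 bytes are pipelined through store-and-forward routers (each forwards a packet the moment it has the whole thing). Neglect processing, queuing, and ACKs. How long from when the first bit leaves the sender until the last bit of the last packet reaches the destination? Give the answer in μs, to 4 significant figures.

19.85 μs

Per-hop transmission t_tx = L/R = 512/3500000000 = 0.146286 μs.
Per-hop propagation t_prop = 140/2.05e+08 = 0.682927 μs.
Pipeline fill: first packet needs 4·t_tx to clear all hops; remaining 113 packets each add one t_tx.
Total = (4+114-1)·t_tx + 4·t_prop = 117·0.146286 + 4·0.682927 = 19.85 μs.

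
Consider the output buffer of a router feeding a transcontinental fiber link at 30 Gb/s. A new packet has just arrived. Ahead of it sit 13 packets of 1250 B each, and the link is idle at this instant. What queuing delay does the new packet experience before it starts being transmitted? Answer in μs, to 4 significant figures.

4.333 μs

Each queued packet: L/R = 10000/30000000000 = 0.333333 μs.
13 queued → 4.33333 μs.
Queuing delay = 4.333 μs.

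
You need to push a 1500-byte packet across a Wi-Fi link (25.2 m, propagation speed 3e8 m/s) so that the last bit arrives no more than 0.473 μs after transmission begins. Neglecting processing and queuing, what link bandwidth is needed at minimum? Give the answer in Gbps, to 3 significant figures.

30.8 Gbps

L = 12000 bits.
Propagation delay = 25.2 / 300000000 = 0.084 μs.
Transmission budget = 0.473 − 0.084 = 0.389 μs.
R ≥ L / t_tx = 12000 bits / 3.89e-07 s = 30.8 Gbps.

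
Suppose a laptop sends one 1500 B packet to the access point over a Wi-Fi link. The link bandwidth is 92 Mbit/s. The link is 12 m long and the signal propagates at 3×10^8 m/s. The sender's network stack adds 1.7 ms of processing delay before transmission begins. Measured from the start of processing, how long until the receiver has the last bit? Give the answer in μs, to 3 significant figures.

1830 μs

L = 1500 × 8 = 12000 bits.
Transmission delay = L/R = 12000 / 92000000 = 130.435 μs.
Propagation delay = d/s = 12 m / 300000000 m/s = 0.04 μs.
Plus processing delay 1.7 ms = 1700 μs.
Total = 1830 μs.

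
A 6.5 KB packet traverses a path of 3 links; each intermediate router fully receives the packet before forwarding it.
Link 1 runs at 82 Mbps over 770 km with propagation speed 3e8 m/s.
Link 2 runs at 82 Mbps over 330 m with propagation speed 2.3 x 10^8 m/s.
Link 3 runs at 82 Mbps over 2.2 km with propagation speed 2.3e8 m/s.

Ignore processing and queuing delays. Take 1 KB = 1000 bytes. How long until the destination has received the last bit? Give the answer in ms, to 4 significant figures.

4.480 ms

L = 52000 bits.
Transmission delay per hop = L/R = 52000/82000000 = 0.634146 ms; 3 hops → 1.90244 ms.
Propagation delays (d/s per hop): 2.56667, 0.00143478, 0.00956522 ms; sum = 2.57767 ms.
End-to-end = 4.480 ms.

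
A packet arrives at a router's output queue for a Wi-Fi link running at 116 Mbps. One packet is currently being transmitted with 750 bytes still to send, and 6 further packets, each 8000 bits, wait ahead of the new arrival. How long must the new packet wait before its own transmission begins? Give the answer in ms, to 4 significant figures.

Each queued packet: L/R = 8000/116000000 = 0.0689655 ms.
6 queued → 0.413793 ms.
Plus remaining 6000 bits of current packet: 0.0517241 ms.
Queuing delay = 0.4655 ms.

0.4655 ms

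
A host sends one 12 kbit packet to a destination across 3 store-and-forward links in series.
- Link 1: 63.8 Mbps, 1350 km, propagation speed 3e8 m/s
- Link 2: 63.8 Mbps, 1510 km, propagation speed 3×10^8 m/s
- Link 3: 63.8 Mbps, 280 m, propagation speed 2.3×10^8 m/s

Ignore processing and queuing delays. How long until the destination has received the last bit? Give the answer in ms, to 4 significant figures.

10.10 ms

L = 12000 bits.
Transmission delay per hop = L/R = 12000/63800000 = 0.188088 ms; 3 hops → 0.564263 ms.
Propagation delays (d/s per hop): 4.5, 5.03333, 0.00121739 ms; sum = 9.53455 ms.
End-to-end = 10.10 ms.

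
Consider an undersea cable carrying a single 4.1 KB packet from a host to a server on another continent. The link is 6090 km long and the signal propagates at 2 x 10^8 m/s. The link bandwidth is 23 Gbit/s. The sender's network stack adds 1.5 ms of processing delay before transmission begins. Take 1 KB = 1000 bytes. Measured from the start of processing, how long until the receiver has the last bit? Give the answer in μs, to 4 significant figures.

L = 32800 bits.
Transmission delay = L/R = 32800 / 23000000000 = 1.42609 μs.
Propagation delay = d/s = 6090000 m / 200000000 m/s = 30450 μs.
Plus processing delay 1.5 ms = 1500 μs.
Total = 31950 μs.

31950 μs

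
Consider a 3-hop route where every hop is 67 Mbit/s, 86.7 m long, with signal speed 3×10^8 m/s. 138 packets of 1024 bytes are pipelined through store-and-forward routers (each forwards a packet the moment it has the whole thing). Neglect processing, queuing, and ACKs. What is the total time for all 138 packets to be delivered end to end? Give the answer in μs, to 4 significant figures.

Per-hop transmission t_tx = L/R = 8192/67000000 = 122.269 μs.
Per-hop propagation t_prop = 86.7/300000000 = 0.289 μs.
Pipeline fill: first packet needs 3·t_tx to clear all hops; remaining 137 packets each add one t_tx.
Total = (3+138-1)·t_tx + 3·t_prop = 140·122.269 + 3·0.289 = 17120 μs.

17120 μs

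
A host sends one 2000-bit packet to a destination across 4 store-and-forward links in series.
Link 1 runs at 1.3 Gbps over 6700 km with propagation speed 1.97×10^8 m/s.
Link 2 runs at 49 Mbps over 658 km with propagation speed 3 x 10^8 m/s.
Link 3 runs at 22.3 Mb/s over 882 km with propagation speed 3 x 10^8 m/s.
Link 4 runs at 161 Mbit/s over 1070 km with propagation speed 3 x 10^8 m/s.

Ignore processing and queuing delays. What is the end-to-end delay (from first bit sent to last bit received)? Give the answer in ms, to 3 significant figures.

42.9 ms

Transmission delays (L/R per hop): 0.00153846, 0.0408163, 0.0896861, 0.0124224 ms; sum = 0.144463 ms.
Propagation delays (d/s per hop): 34.0102, 2.19333, 2.94, 3.56667 ms; sum = 42.7102 ms.
End-to-end = 42.9 ms.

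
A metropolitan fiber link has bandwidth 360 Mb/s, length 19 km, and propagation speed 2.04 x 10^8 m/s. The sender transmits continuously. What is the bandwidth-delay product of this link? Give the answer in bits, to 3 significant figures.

33500 bits

Propagation delay = 19000 / 204000000 = 9.31373e-05 s.
BDP = R × t_prop = 360000000 × 9.31373e-05 = 33529.4 bits.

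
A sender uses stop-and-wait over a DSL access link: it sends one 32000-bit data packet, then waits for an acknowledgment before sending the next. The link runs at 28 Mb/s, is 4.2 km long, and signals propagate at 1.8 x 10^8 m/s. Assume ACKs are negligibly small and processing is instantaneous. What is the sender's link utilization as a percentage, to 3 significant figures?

96.1 %

t_tx = L/R = 32000/28000000 = 0.00114286 s.
t_prop = 4200/180000000 = 2.33333e-05 s; RTT = 4.66667e-05 s.
Cycle = t_tx + RTT = 0.00118952 s.
Utilization = t_tx / cycle = 0.00114286/0.00118952 = 96.1 %.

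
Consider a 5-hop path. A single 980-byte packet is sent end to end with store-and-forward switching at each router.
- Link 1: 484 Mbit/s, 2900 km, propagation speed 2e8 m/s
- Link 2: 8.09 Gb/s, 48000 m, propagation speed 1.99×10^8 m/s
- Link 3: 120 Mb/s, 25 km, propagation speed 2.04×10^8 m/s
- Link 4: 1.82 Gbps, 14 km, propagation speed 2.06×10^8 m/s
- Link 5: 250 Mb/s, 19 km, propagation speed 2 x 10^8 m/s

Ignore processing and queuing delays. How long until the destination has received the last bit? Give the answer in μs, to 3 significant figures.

15100 μs

L = 980 × 8 = 7840 bits.
Transmission delays (L/R per hop): 16.1983, 0.969098, 65.3333, 4.30769, 31.36 μs; sum = 118.168 μs.
Propagation delays (d/s per hop): 14500, 241.206, 122.549, 67.9612, 95 μs; sum = 15026.7 μs.
End-to-end = 15100 μs.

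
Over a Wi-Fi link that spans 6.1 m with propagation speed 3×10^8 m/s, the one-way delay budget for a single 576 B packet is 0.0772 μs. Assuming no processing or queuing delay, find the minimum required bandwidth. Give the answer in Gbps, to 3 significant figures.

L = 4608 bits.
Propagation delay = 6.1 / 300000000 = 0.0203333 μs.
Transmission budget = 0.0772 − 0.0203333 = 0.0568667 μs.
R ≥ L / t_tx = 4608 bits / 5.68667e-08 s = 81.0 Gbps.

81.0 Gbps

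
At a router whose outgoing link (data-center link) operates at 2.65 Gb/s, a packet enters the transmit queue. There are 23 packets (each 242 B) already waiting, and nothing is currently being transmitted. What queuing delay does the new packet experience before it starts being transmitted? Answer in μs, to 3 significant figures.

16.8 μs

Each queued packet: L/R = 1936/2650000000 = 0.730566 μs.
23 queued → 16.803 μs.
Queuing delay = 16.8 μs.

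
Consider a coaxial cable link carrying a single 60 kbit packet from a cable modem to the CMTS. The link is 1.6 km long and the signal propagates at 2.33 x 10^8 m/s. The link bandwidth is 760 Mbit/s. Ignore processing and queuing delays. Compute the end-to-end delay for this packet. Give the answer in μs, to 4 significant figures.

85.81 μs

L = 60000 bits.
Transmission delay = L/R = 60000 / 760000000 = 78.9474 μs.
Propagation delay = d/s = 1600 m / 233000000 m/s = 6.86695 μs.
Total = 85.81 μs.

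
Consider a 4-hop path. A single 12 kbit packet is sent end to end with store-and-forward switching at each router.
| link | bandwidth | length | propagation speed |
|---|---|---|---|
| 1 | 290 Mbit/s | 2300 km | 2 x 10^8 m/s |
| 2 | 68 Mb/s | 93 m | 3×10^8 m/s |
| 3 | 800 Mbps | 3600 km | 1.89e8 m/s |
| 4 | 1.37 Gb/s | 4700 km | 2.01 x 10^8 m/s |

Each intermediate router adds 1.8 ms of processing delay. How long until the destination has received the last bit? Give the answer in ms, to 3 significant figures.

L = 12000 bits.
Transmission delays (L/R per hop): 0.0413793, 0.176471, 0.015, 0.00875912 ms; sum = 0.241609 ms.
Propagation delays (d/s per hop): 11.5, 0.00031, 19.0476, 23.3831 ms; sum = 53.931 ms.
Processing at 3 router(s): 3 × 1.8 ms = 5.4 ms.
End-to-end = 59.6 ms.

59.6 ms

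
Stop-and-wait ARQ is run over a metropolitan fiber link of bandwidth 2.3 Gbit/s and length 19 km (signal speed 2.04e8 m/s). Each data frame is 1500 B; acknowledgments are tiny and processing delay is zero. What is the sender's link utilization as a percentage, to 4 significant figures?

2.725 %

t_tx = L/R = 12000/2300000000 = 5.21739e-06 s.
t_prop = 19000/204000000 = 9.31373e-05 s; RTT = 0.000186275 s.
Cycle = t_tx + RTT = 0.000191492 s.
Utilization = t_tx / cycle = 5.21739e-06/0.000191492 = 2.725 %.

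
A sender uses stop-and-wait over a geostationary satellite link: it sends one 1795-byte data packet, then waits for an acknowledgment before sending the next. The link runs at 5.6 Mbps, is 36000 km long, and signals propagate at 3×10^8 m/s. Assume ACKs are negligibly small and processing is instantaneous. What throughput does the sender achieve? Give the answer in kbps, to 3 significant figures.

59.2 kbps

t_tx = L/R = 14360/5600000 = 0.00256429 s.
t_prop = 36000000/300000000 = 0.12 s; RTT = 0.24 s.
Cycle = t_tx + RTT = 0.242564 s.
Throughput = L / cycle = 14360 / 0.242564 = 59.2 kbps.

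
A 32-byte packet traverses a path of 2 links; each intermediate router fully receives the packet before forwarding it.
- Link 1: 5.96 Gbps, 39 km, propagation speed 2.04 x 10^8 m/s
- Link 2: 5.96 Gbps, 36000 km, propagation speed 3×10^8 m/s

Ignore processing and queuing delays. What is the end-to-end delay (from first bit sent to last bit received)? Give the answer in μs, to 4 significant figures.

120200 μs

L = 32 × 8 = 256 bits.
Transmission delay per hop = L/R = 256/5960000000 = 0.042953 μs; 2 hops → 0.085906 μs.
Propagation delays (d/s per hop): 191.176, 120000 μs; sum = 120191 μs.
End-to-end = 120200 μs.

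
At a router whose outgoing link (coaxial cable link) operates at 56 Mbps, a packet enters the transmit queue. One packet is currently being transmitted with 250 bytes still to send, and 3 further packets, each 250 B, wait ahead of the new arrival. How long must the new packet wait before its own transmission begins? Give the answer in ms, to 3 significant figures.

Each queued packet: L/R = 2000/56000000 = 0.0357143 ms.
3 queued → 0.107143 ms.
Plus remaining 2000 bits of current packet: 0.0357143 ms.
Queuing delay = 0.143 ms.

0.143 ms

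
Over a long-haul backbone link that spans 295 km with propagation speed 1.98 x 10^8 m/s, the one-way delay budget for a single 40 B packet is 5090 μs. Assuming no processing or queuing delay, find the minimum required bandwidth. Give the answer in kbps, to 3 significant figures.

L = 320 bits.
Propagation delay = 295000 / 198000000 = 1489.9 μs.
Transmission budget = 5090 − 1489.9 = 3600.1 μs.
R ≥ L / t_tx = 320 bits / 0.0036001 s = 88.9 kbps.

88.9 kbps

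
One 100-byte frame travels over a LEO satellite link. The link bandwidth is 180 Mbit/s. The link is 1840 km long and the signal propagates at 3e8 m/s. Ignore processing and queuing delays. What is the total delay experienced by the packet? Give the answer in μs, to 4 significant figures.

L = 100 × 8 = 800 bits.
Transmission delay = L/R = 800 / 180000000 = 4.44444 μs.
Propagation delay = d/s = 1840000 m / 300000000 m/s = 6133.33 μs.
Total = 6138 μs.

6138 μs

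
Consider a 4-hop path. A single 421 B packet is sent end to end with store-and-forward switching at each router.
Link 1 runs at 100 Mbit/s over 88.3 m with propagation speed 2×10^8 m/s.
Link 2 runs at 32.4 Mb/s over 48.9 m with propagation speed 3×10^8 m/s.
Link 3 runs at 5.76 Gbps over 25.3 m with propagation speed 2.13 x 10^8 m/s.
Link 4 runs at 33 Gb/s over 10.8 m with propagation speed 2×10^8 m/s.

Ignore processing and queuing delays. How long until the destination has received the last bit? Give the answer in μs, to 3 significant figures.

139 μs

L = 421 × 8 = 3368 bits.
Transmission delays (L/R per hop): 33.68, 103.951, 0.584722, 0.102061 μs; sum = 138.317 μs.
Propagation delays (d/s per hop): 0.4415, 0.163, 0.118779, 0.054 μs; sum = 0.777279 μs.
End-to-end = 139 μs.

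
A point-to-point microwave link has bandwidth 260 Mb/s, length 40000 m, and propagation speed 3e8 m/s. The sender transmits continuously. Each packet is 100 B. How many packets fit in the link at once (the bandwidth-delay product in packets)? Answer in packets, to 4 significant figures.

Propagation delay = 40000 / 300000000 = 0.000133333 s.
BDP = R × t_prop = 260000000 × 0.000133333 = 34666.7 bits.
In packets of 800 bits: 43.33 packets.

43.33 packets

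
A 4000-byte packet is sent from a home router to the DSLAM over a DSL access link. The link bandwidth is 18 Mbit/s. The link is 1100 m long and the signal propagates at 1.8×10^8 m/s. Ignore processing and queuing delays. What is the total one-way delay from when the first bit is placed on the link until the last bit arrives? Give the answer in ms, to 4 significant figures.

L = 4000 × 8 = 32000 bits.
Transmission delay = L/R = 32000 / 18000000 = 1.77778 ms.
Propagation delay = d/s = 1100 m / 180000000 m/s = 0.00611111 ms.
Total = 1.784 ms.

1.784 ms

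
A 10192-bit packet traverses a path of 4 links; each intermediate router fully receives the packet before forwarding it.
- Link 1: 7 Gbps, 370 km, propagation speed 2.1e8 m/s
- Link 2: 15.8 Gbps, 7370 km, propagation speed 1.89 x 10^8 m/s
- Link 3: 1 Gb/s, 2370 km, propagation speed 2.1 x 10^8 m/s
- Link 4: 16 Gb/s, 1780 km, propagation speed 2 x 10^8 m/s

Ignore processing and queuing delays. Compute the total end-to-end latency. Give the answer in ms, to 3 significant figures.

Transmission delays (L/R per hop): 0.001456, 0.000645063, 0.010192, 0.000637 ms; sum = 0.0129301 ms.
Propagation delays (d/s per hop): 1.7619, 38.9947, 11.2857, 8.9 ms; sum = 60.9423 ms.
End-to-end = 61.0 ms.

61.0 ms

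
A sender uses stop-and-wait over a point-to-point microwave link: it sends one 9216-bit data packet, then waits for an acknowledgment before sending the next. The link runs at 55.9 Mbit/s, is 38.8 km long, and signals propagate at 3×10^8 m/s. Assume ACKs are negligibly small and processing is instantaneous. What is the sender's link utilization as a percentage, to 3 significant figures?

38.9 %

t_tx = L/R = 9216/55900000 = 0.000164866 s.
t_prop = 38800/300000000 = 0.000129333 s; RTT = 0.000258667 s.
Cycle = t_tx + RTT = 0.000423532 s.
Utilization = t_tx / cycle = 0.000164866/0.000423532 = 38.9 %.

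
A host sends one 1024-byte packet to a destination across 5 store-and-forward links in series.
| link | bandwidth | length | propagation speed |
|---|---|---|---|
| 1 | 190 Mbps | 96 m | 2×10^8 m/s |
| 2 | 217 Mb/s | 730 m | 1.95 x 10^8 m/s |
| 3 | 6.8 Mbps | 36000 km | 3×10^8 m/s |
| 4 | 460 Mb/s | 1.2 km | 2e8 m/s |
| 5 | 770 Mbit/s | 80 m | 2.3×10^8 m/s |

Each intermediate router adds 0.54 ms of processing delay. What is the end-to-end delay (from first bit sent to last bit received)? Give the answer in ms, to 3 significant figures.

123 ms

L = 1024 × 8 = 8192 bits.
Transmission delays (L/R per hop): 0.0431158, 0.0377512, 1.20471, 0.0178087, 0.010639 ms; sum = 1.31402 ms.
Propagation delays (d/s per hop): 0.00048, 0.00374359, 120, 0.006, 0.000347826 ms; sum = 120.011 ms.
Processing at 4 router(s): 4 × 0.54 ms = 2.16 ms.
End-to-end = 123 ms.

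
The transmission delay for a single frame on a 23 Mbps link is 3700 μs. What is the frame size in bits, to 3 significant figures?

85100 bits

L = R × t_tx = 23000000 b/s × 0.0037 s = 85100 bits.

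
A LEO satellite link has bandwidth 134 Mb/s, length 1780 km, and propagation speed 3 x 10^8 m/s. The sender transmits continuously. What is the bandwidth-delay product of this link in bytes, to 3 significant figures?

99400 bytes

Propagation delay = 1780000 / 300000000 = 0.00593333 s.
BDP = R × t_prop = 134000000 × 0.00593333 = 795067 bits.
In bytes: 795067/8 = 99400 bytes.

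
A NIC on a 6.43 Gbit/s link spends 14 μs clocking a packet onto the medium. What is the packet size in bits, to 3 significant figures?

90000 bits

L = R × t_tx = 6430000000 b/s × 1.4e-05 s = 90020 bits.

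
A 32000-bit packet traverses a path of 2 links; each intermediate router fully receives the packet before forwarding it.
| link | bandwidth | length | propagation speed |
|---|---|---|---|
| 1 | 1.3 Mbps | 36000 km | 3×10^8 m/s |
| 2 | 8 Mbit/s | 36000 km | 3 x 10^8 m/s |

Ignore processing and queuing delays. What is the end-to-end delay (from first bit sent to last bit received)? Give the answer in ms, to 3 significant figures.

269 ms

Transmission delays (L/R per hop): 24.6154, 4 ms; sum = 28.6154 ms.
Propagation delays (d/s per hop): 120, 120 ms; sum = 240 ms.
End-to-end = 269 ms.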